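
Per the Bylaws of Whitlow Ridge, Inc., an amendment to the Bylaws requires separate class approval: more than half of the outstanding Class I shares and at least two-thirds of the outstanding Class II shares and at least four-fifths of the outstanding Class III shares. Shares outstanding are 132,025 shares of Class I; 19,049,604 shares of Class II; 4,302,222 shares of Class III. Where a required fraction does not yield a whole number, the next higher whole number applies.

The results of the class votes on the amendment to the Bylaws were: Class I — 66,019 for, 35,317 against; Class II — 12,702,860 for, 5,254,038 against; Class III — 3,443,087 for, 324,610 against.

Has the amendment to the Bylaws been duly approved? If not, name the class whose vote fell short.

Class I: a majority of 132025 is 66013; 66,013 required, 66,019 in favor — approved.
Class II: 2/3 of 19049604 = 12699736; 12,699,736 required, 12,702,860 in favor — approved.
Class III: 4/5 of 4302222 = 3441777.60, rounded up to 3441778; 3,441,778 required, 3,443,087 in favor — approved.

Approved — every class gave the required vote.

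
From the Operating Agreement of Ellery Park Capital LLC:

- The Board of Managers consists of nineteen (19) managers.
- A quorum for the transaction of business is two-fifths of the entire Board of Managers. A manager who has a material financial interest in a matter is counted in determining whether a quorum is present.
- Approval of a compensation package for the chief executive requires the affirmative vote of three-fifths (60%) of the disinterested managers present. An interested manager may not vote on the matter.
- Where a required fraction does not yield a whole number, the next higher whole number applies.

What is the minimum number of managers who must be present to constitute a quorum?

8

2/5 of 19 = 7.60, rounded up to 8.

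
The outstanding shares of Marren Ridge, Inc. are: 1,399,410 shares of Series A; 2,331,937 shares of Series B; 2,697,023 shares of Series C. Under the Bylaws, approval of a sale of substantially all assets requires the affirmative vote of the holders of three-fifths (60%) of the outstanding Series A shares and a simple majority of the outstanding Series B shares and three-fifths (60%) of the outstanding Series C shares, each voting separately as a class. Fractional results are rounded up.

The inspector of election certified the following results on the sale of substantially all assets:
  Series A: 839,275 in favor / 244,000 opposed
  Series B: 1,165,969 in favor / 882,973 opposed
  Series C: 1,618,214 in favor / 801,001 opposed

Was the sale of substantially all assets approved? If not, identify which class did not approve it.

Not approved — the Series A shares did not give the required vote.

Series A: 3/5 of 1399410 = 839646; 839,646 required, 839,275 in favor — not approved.
Series B: a majority of 2331937 is 1165969; 1,165,969 required, 1,165,969 in favor — approved.
Series C: 3/5 of 2697023 = 1618213.80, rounded up to 1618214; 1,618,214 required, 1,618,214 in favor — approved.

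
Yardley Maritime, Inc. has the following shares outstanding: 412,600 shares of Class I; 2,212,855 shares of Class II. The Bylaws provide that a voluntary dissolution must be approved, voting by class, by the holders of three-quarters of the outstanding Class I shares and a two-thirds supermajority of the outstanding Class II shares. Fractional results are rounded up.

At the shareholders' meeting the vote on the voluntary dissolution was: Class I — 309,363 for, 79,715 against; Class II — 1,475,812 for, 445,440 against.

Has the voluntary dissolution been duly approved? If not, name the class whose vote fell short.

Class I: 3/4 of 412600 = 309450; 309,450 required, 309,363 in favor — not approved.
Class II: 2/3 of 2212855 = 1475236.67, rounded up to 1475237; 1,475,237 required, 1,475,812 in favor — approved.

Not approved — the Class I shares did not give the required vote.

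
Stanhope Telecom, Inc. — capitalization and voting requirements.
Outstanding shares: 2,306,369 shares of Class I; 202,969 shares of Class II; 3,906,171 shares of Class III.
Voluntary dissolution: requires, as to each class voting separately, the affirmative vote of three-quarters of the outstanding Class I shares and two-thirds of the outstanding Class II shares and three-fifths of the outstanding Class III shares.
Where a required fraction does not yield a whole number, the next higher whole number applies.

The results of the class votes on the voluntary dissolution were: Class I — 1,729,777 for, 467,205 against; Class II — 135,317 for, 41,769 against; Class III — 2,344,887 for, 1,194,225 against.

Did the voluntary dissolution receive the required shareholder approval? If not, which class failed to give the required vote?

Approved — every class gave the required vote.

Class I: 3/4 of 2306369 = 1729776.75, rounded up to 1729777; 1,729,777 required, 1,729,777 in favor — approved.
Class II: 2/3 of 202969 = 135312.67, rounded up to 135313; 135,313 required, 135,317 in favor — approved.
Class III: 3/5 of 3906171 = 2343702.60, rounded up to 2343703; 2,343,703 required, 2,344,887 in favor — approved.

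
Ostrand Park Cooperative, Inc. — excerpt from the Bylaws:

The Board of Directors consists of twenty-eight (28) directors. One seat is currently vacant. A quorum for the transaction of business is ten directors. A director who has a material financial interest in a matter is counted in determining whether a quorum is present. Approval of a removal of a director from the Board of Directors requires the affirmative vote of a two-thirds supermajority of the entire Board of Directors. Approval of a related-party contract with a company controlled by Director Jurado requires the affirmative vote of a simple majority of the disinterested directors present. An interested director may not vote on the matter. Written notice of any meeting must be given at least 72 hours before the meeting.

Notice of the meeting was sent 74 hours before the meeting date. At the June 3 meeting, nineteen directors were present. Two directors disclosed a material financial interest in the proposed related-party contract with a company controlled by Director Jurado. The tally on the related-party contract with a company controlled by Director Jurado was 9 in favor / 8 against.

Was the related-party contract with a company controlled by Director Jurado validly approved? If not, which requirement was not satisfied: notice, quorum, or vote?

Valid — all requirements satisfied.

Notice: 74 hours given; 72 required (74 ≥ 72). Satisfied.
Quorum: 19 present (interested directors count toward quorum); quorum is 10. Satisfied.
Vote: the related-party contract with a company controlled by Director Jurado requires a majority of the disinterested directors present (19 − 2 = 17). A majority of 17 is 9, so 9 affirmative votes are needed; 9 voted in favor. Satisfied.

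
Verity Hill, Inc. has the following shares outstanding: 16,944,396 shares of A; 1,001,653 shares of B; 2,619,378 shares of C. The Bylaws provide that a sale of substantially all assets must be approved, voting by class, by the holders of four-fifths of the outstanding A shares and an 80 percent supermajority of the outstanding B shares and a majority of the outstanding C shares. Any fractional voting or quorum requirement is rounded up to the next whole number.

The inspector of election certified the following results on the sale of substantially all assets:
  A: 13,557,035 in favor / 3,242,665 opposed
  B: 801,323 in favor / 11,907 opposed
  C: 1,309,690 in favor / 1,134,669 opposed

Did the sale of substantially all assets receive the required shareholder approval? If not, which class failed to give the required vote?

Approved — every class gave the required vote.

A: 4/5 of 16944396 = 13555516.80, rounded up to 13555517; 13,555,517 required, 13,557,035 in favor — approved.
B: 4/5 of 1001653 = 801322.40, rounded up to 801323; 801,323 required, 801,323 in favor — approved.
C: a majority of 2619378 is 1309690; 1,309,690 required, 1,309,690 in favor — approved.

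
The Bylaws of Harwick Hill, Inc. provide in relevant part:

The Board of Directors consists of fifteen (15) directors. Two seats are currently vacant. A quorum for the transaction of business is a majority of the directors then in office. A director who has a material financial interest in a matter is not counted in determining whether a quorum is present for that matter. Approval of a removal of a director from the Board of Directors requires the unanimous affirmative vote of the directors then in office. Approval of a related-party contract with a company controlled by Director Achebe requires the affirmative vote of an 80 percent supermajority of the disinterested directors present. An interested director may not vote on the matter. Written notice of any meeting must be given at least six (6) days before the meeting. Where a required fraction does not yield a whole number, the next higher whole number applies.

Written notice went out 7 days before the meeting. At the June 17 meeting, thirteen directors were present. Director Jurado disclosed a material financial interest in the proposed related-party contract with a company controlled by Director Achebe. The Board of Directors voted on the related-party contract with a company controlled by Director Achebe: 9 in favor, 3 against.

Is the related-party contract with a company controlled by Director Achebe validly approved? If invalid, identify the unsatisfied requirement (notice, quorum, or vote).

Notice: 7 days given; 6 required (7 ≥ 6). Satisfied.
Quorum: 13 present, but the 1 interested director does not count, leaving 12. Quorum is 7. Satisfied.
Vote: the related-party contract with a company controlled by Director Achebe requires four-fifths of the disinterested directors present (13 − 1 = 12). 4/5 of 12 = 9.60, rounded up to 10, so 10 affirmative votes are needed; 9 voted in favor. Not satisfied.

Invalid — vote requirement not satisfied.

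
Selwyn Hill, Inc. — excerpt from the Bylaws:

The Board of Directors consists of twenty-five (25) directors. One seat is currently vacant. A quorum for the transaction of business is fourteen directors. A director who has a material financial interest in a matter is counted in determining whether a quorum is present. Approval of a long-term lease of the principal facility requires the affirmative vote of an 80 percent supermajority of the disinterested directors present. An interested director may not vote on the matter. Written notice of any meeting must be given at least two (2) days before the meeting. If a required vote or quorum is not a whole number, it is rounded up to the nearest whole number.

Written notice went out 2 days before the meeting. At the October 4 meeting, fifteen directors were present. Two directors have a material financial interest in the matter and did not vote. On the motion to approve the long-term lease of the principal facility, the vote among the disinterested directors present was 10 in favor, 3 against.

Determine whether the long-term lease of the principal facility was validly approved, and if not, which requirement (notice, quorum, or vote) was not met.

Invalid — vote requirement not satisfied.

Notice: 2 days given; 2 required (2 ≥ 2). Satisfied.
Quorum: 15 present (interested directors count toward quorum); quorum is 14. Satisfied.
Vote: the long-term lease of the principal facility requires four-fifths of the disinterested directors present (15 − 2 = 13). 4/5 of 13 = 10.40, rounded up to 11, so 11 affirmative votes are needed; 10 voted in favor. Not satisfied.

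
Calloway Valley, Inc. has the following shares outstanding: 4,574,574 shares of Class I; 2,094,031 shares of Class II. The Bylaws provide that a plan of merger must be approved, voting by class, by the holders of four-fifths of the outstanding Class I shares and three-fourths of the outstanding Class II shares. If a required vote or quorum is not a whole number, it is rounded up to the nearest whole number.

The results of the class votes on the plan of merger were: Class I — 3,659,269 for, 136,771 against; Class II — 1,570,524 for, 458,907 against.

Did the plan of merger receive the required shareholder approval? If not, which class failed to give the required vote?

Not approved — the Class I shares did not give the required vote.

Class I: 4/5 of 4574574 = 3659659.20, rounded up to 3659660; 3,659,660 required, 3,659,269 in favor — not approved.
Class II: 3/4 of 2094031 = 1570523.25, rounded up to 1570524; 1,570,524 required, 1,570,524 in favor — approved.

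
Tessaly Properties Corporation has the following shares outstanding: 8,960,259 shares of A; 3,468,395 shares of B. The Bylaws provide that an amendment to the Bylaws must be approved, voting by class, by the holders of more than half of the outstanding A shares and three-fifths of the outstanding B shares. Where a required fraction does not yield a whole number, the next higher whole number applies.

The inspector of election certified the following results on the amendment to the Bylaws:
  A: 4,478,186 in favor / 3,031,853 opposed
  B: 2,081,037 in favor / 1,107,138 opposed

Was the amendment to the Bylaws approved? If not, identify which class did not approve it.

Not approved — the A shares did not give the required vote.

A: a majority of 8960259 is 4480130; 4,480,130 required, 4,478,186 in favor — not approved.
B: 3/5 of 3468395 = 2081037; 2,081,037 required, 2,081,037 in favor — approved.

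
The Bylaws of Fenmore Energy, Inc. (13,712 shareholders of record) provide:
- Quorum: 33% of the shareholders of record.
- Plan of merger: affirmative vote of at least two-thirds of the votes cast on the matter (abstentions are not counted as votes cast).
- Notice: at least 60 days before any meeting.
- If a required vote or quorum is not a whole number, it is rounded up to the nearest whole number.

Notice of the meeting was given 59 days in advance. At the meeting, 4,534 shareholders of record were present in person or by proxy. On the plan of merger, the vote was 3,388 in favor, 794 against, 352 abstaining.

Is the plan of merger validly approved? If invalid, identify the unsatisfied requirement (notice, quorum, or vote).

Notice: 59 days given; 60 required. Not satisfied.
Quorum: 33% of 13,712 = 4,524.96, rounded up to 4,525; 4,534 present. Satisfied.
Vote: requires two-thirds of the votes cast (4,534 − 352 abstaining = 4,182); 2/3 of 4182 = 2788, so 2,788 needed; 3,388 in favor. Satisfied.

Invalid — notice requirement not satisfied.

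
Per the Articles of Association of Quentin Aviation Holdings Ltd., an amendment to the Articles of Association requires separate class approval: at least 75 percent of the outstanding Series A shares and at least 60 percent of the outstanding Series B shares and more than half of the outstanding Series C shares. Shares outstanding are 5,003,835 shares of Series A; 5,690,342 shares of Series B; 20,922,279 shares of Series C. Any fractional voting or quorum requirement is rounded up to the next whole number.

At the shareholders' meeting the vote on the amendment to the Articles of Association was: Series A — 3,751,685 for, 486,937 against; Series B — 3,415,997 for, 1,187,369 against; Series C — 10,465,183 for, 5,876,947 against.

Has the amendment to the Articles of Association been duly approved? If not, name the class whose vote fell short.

Series A: 3/4 of 5003835 = 3752876.25, rounded up to 3752877; 3,752,877 required, 3,751,685 in favor — not approved.
Series B: 3/5 of 5690342 = 3414205.20, rounded up to 3414206; 3,414,206 required, 3,415,997 in favor — approved.
Series C: a majority of 20922279 is 10461140; 10,461,140 required, 10,465,183 in favor — approved.

Not approved — the Series A shares did not give the required vote.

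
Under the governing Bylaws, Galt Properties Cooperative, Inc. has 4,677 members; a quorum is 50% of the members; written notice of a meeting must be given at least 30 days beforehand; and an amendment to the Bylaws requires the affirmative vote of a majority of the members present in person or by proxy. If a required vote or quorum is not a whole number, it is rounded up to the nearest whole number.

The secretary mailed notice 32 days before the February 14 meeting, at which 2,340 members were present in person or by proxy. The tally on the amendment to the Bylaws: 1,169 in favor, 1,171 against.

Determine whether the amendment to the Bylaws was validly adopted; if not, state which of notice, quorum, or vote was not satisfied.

Invalid — vote requirement not satisfied.

Notice: 32 days given; 30 required. Satisfied.
Quorum: 50% of 4,677 = 2,338.50, rounded up to 2,339; 2,340 present. Satisfied.
Vote: requires a majority of those present (2,340); a majority of 2340 is 1171, so 1,171 needed; 1,169 in favor. Not satisfied.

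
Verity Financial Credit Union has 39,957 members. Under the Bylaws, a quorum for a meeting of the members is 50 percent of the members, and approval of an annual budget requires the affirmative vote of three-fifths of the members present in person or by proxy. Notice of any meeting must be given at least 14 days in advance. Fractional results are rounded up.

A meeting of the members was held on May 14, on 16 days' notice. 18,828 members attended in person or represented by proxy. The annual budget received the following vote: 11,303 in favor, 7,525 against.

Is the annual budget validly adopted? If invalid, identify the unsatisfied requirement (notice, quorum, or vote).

Invalid — quorum requirement not satisfied.

Notice: 16 days given; 14 required. Satisfied.
Quorum: 50% of 39,957 = 19,978.50, rounded up to 19,979; 18,828 present. Not satisfied.
Vote: requires three-fifths of those present (18,828); 3/5 of 18828 = 11296.80, rounded up to 11297, so 11,297 needed; 11,303 in favor. Satisfied.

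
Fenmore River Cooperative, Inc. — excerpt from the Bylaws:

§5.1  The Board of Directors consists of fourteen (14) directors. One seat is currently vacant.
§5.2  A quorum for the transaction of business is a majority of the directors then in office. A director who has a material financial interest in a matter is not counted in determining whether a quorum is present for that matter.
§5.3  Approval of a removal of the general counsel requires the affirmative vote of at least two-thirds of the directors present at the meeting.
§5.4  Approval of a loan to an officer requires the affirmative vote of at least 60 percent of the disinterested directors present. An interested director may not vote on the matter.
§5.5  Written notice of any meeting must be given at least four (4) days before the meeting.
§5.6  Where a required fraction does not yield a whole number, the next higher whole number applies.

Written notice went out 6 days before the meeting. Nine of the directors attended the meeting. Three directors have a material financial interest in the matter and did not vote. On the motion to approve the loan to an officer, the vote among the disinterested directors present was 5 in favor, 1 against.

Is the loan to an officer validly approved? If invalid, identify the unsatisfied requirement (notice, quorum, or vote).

Notice: 6 days given; 4 required (6 ≥ 4). Satisfied.
Quorum: 9 present, but the 3 interested directors do not count, leaving 6. Quorum is 7. Not satisfied.
Vote: the loan to an officer requires three-fifths of the disinterested directors present (9 − 3 = 6). 3/5 of 6 = 3.60, rounded up to 4, so 4 affirmative votes are needed; 5 voted in favor. Satisfied. (Moot — without a quorum no business can be validly transacted.)

Invalid — quorum requirement not satisfied.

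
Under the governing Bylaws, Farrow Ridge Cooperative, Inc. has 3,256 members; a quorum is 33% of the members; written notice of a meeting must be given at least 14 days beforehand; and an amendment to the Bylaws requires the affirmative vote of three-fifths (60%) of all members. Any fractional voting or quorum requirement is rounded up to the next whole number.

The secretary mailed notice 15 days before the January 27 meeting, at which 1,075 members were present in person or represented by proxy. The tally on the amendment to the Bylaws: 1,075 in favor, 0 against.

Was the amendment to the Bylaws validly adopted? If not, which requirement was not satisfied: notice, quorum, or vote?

Invalid — vote requirement not satisfied.

Notice: 15 days given; 14 required. Satisfied.
Quorum: 33% of 3,256 = 1,074.48, rounded up to 1,075; 1,075 present. Satisfied.
Vote: requires three-fifths of all members (3,256); 3/5 of 3256 = 1953.60, rounded up to 1954, so 1,954 needed; 1,075 in favor. Not satisfied.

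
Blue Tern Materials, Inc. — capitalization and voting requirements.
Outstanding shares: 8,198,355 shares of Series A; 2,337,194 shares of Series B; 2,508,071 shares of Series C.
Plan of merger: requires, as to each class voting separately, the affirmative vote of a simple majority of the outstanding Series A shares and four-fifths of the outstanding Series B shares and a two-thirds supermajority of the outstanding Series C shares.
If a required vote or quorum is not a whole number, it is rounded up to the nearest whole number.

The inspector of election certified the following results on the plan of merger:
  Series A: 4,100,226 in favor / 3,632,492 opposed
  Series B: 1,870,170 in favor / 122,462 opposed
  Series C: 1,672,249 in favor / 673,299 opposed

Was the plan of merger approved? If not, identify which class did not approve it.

Series A: a majority of 8198355 is 4099178; 4,099,178 required, 4,100,226 in favor — approved.
Series B: 4/5 of 2337194 = 1869755.20, rounded up to 1869756; 1,869,756 required, 1,870,170 in favor — approved.
Series C: 2/3 of 2508071 = 1672047.33, rounded up to 1672048; 1,672,048 required, 1,672,249 in favor — approved.

Approved — every class gave the required vote.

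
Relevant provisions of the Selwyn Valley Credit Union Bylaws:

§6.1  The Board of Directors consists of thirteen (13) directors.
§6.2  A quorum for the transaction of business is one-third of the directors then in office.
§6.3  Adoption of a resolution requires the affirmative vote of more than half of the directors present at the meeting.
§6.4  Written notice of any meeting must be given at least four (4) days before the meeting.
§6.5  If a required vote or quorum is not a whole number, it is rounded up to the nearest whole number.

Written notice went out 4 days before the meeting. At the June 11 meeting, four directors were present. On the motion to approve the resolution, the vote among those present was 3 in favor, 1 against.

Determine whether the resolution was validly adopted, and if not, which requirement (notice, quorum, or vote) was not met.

Notice: 4 days given; 4 required (4 ≥ 4). Satisfied.
Quorum: 4 present; quorum is 5. Not satisfied.
Vote: the resolution requires a majority of the directors present (4). A majority of 4 is 3, so 3 affirmative votes are needed; 3 voted in favor. Satisfied. (Moot — without a quorum no business can be validly transacted.)

Invalid — quorum requirement not satisfied.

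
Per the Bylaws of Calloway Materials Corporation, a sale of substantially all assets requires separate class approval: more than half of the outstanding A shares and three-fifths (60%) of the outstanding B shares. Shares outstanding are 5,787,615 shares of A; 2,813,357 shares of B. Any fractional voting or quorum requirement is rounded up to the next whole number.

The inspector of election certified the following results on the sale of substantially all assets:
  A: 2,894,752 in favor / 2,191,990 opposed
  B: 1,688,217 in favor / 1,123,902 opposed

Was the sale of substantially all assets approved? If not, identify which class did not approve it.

A: a majority of 5787615 is 2893808; 2,893,808 required, 2,894,752 in favor — approved.
B: 3/5 of 2813357 = 1688014.20, rounded up to 1688015; 1,688,015 required, 1,688,217 in favor — approved.

Approved — every class gave the required vote.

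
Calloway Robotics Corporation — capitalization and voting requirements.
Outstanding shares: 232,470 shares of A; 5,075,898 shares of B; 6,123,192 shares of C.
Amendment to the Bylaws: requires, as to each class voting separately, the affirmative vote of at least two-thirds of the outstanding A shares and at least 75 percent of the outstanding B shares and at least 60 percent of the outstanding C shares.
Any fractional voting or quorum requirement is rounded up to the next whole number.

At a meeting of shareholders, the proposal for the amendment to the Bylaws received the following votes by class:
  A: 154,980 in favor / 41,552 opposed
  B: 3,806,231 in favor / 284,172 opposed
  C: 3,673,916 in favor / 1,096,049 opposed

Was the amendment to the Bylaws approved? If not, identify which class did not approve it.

A: 2/3 of 232470 = 154980; 154,980 required, 154,980 in favor — approved.
B: 3/4 of 5075898 = 3806923.50, rounded up to 3806924; 3,806,924 required, 3,806,231 in favor — not approved.
C: 3/5 of 6123192 = 3673915.20, rounded up to 3673916; 3,673,916 required, 3,673,916 in favor — approved.

Not approved — the B shares did not give the required vote.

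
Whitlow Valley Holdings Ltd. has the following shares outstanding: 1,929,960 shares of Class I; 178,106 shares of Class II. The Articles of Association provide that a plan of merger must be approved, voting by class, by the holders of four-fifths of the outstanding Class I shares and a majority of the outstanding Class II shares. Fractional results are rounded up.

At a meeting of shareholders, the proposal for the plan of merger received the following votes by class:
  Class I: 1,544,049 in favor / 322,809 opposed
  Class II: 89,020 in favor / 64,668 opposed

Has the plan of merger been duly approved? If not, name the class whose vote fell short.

Class I: 4/5 of 1929960 = 1543968; 1,543,968 required, 1,544,049 in favor — approved.
Class II: a majority of 178106 is 89054; 89,054 required, 89,020 in favor — not approved.

Not approved — the Class II shares did not give the required vote.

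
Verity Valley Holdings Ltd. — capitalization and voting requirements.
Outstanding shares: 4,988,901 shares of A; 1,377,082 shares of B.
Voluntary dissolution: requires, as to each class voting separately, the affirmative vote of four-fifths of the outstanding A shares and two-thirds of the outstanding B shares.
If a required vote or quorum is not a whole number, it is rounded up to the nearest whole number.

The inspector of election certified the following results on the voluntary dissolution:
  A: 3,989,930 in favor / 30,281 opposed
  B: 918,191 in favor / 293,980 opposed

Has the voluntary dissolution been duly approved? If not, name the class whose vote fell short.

Not approved — the A shares did not give the required vote.

A: 4/5 of 4988901 = 3991120.80, rounded up to 3991121; 3,991,121 required, 3,989,930 in favor — not approved.
B: 2/3 of 1377082 = 918054.67, rounded up to 918055; 918,055 required, 918,191 in favor — approved.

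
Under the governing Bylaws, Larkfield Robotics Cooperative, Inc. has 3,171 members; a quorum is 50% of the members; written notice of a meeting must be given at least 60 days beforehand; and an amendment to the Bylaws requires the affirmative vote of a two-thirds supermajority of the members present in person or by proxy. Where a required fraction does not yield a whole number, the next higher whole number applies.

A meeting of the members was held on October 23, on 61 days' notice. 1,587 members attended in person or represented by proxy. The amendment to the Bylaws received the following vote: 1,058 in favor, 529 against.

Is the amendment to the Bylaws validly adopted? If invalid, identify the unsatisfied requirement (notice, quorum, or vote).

Notice: 61 days given; 60 required. Satisfied.
Quorum: 50% of 3,171 = 1,585.50, rounded up to 1,586; 1,587 present. Satisfied.
Vote: requires two-thirds of those present (1,587); 2/3 of 1587 = 1058, so 1,058 needed; 1,058 in favor. Satisfied.

Valid — all requirements satisfied.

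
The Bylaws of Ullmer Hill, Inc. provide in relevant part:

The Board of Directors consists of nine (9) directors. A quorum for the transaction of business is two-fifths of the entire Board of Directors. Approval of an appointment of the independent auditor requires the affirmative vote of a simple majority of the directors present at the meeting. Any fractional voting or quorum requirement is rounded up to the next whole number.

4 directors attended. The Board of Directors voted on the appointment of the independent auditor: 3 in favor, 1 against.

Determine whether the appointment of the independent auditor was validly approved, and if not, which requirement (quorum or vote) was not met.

Quorum: 4 present; quorum is 4. Satisfied.
Vote: the appointment of the independent auditor requires a majority of the directors present (4). A majority of 4 is 3, so 3 affirmative votes are needed; 3 voted in favor. Satisfied.

Valid — all requirements satisfied.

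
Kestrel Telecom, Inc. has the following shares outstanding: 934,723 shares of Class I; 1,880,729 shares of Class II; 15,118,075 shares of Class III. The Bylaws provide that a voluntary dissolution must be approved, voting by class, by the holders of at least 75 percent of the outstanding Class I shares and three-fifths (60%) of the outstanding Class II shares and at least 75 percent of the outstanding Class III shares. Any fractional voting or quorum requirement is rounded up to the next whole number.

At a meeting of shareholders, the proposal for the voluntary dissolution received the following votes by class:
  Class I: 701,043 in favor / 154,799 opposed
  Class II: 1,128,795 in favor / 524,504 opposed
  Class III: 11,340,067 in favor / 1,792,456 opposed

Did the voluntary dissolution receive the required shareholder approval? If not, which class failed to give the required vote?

Class I: 3/4 of 934723 = 701042.25, rounded up to 701043; 701,043 required, 701,043 in favor — approved.
Class II: 3/5 of 1880729 = 1128437.40, rounded up to 1128438; 1,128,438 required, 1,128,795 in favor — approved.
Class III: 3/4 of 15118075 = 11338556.25, rounded up to 11338557; 11,338,557 required, 11,340,067 in favor — approved.

Approved — every class gave the required vote.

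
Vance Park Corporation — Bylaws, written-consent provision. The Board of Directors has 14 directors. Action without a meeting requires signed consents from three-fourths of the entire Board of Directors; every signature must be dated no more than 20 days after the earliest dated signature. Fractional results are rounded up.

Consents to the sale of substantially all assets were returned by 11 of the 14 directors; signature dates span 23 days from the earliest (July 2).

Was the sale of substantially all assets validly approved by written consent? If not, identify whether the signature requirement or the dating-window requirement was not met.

Signatures required: three-fourths of 14 — 3/4 of 14 = 10.50, rounded up to 11, so 11 needed; 11 signed. Sufficient.
Dating window: the latest signature is 23 days after the earliest; the limit is 20 days. Outside the window.

Not effective — dating-window requirement not satisfied.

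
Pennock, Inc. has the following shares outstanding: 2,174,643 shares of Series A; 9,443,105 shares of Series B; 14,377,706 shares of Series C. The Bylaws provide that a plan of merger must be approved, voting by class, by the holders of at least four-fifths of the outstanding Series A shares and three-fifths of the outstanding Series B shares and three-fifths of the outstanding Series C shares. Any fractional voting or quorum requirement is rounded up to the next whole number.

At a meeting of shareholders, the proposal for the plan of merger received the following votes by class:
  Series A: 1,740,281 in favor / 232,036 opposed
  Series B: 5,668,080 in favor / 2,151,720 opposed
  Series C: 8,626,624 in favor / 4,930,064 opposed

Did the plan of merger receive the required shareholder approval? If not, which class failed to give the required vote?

Approved — every class gave the required vote.

Series A: 4/5 of 2174643 = 1739714.40, rounded up to 1739715; 1,739,715 required, 1,740,281 in favor — approved.
Series B: 3/5 of 9443105 = 5665863; 5,665,863 required, 5,668,080 in favor — approved.
Series C: 3/5 of 14377706 = 8626623.60, rounded up to 8626624; 8,626,624 required, 8,626,624 in favor — approved.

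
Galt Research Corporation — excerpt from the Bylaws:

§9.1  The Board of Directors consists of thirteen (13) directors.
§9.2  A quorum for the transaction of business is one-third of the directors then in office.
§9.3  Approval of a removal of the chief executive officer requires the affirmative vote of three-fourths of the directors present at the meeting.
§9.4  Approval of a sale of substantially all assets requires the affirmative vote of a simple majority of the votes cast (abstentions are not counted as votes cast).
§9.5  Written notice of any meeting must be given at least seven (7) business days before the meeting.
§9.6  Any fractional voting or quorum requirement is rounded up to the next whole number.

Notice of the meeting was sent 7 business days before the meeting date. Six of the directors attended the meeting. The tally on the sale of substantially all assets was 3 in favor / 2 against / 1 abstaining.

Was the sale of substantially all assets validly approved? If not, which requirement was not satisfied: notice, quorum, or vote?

Notice: 7 business days given; 7 required (7 ≥ 7). Satisfied.
Quorum: 6 present; quorum is 5. Satisfied.
Vote: the sale of substantially all assets requires a majority of the votes cast (6 present − 1 abstaining = 5). A majority of 5 is 3, so 3 affirmative votes are needed; 3 voted in favor. Satisfied.

Valid — all requirements satisfied.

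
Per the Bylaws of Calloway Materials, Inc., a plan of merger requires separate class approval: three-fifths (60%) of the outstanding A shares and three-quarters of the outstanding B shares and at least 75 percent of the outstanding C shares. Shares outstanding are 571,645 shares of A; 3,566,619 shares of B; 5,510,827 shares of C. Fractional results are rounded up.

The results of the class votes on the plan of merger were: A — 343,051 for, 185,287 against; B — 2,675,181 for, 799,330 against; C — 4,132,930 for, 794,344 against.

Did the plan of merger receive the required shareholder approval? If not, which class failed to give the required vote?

Not approved — the C shares did not give the required vote.

A: 3/5 of 571645 = 342987; 342,987 required, 343,051 in favor — approved.
B: 3/4 of 3566619 = 2674964.25, rounded up to 2674965; 2,674,965 required, 2,675,181 in favor — approved.
C: 3/4 of 5510827 = 4133120.25, rounded up to 4133121; 4,133,121 required, 4,132,930 in favor — not approved.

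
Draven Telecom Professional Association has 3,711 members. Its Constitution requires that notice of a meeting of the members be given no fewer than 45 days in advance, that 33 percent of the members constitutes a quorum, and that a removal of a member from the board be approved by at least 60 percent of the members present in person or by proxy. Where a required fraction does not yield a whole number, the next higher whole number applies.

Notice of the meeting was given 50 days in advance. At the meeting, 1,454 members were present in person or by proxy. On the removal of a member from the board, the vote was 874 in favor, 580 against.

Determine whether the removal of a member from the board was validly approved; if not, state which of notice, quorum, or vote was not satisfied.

Notice: 50 days given; 45 required. Satisfied.
Quorum: 33% of 3,711 = 1,224.63, rounded up to 1,225; 1,454 present. Satisfied.
Vote: requires three-fifths of those present (1,454); 3/5 of 1454 = 872.40, rounded up to 873, so 873 needed; 874 in favor. Satisfied.

Valid — all requirements satisfied.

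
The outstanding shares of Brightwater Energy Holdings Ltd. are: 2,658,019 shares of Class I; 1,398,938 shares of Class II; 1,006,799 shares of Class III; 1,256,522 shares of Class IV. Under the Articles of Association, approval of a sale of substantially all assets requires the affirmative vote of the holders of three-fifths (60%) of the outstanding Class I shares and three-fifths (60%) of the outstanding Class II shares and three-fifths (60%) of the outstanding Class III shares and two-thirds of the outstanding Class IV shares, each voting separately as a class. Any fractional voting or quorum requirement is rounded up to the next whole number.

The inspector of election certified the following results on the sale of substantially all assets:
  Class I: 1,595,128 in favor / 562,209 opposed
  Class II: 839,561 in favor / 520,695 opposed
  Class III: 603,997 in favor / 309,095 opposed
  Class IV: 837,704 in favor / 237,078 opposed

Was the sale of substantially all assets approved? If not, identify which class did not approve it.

Not approved — the Class III shares did not give the required vote.

Class I: 3/5 of 2658019 = 1594811.40, rounded up to 1594812; 1,594,812 required, 1,595,128 in favor — approved.
Class II: 3/5 of 1398938 = 839362.80, rounded up to 839363; 839,363 required, 839,561 in favor — approved.
Class III: 3/5 of 1006799 = 604079.40, rounded up to 604080; 604,080 required, 603,997 in favor — not approved.
Class IV: 2/3 of 1256522 = 837681.33, rounded up to 837682; 837,682 required, 837,704 in favor — approved.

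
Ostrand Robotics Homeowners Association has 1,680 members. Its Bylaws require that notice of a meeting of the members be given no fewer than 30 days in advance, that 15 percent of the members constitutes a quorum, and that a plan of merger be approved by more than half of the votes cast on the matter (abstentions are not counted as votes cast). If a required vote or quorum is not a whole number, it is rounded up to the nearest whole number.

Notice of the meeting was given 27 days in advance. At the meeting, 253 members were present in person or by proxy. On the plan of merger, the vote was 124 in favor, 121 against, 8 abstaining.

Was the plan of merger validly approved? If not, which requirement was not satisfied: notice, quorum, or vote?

Invalid — notice requirement not satisfied.

Notice: 27 days given; 30 required. Not satisfied.
Quorum: 15% of 1,680 = 252; 253 present. Satisfied.
Vote: requires a majority of the votes cast (253 − 8 abstaining = 245); a majority of 245 is 123, so 123 needed; 124 in favor. Satisfied.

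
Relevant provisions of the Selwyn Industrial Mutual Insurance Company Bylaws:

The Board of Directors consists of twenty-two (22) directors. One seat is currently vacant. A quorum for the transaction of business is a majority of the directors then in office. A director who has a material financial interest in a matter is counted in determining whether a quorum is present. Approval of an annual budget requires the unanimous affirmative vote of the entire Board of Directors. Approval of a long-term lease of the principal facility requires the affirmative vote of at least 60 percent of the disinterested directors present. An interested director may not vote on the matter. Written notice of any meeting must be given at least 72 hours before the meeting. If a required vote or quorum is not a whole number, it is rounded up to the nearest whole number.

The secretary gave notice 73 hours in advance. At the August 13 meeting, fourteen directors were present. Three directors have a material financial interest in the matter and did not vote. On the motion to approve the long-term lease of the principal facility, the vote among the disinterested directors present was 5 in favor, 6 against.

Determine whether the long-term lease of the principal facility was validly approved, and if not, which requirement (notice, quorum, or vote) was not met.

Invalid — vote requirement not satisfied.

Notice: 73 hours given; 72 required (73 ≥ 72). Satisfied.
Quorum: 14 present (interested directors count toward quorum); quorum is 11. Satisfied.
Vote: the long-term lease of the principal facility requires three-fifths of the disinterested directors present (14 − 3 = 11). 3/5 of 11 = 6.60, rounded up to 7, so 7 affirmative votes are needed; 5 voted in favor. Not satisfied.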